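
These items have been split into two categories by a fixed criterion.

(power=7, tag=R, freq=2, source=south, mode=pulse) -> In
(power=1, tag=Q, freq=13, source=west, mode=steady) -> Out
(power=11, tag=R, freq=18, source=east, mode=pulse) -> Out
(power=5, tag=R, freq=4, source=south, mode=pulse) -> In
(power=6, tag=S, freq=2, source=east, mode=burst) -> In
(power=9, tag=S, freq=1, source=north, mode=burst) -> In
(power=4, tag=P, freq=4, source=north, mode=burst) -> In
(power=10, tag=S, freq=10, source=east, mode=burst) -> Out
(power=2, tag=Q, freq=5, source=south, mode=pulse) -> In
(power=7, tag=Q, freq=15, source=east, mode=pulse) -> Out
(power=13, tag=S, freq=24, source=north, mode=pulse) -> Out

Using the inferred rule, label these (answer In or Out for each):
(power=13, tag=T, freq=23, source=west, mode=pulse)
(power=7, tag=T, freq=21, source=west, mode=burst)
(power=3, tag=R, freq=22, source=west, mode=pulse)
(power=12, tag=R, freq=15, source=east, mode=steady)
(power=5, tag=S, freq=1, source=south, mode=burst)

Every 'In' example satisfies: freq ≤ 5. None of the 'Out' examples do.
(power=13, tag=T, freq=23, source=west, mode=pulse) → freq = 23 → Out.
(power=7, tag=T, freq=21, source=west, mode=burst) → freq = 21 → Out.
(power=3, tag=R, freq=22, source=west, mode=pulse) → freq = 22 → Out.
(power=12, tag=R, freq=15, source=east, mode=steady) → freq = 15 → Out.
(power=5, tag=S, freq=1, source=south, mode=burst) → freq = 1 → In.

Out, Out, Out, Out, In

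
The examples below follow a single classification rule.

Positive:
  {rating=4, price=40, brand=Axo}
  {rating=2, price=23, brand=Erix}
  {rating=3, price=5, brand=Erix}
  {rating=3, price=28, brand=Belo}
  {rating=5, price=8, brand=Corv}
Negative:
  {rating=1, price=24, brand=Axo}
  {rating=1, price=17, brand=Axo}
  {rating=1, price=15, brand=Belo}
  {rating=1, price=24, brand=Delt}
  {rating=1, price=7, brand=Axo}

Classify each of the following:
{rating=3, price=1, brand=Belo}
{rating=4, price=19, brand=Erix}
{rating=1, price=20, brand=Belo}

Positive, Positive, Negative

The common property of the 'Positive' items is: rating ≥ 2. No 'Negative' item has it.
{rating=3, price=1, brand=Belo}: rating = 3 — passes, so Positive.
{rating=4, price=19, brand=Erix}: rating = 4 — passes, so Positive.
{rating=1, price=20, brand=Belo}: rating = 1 — doesn't qualify, so Negative.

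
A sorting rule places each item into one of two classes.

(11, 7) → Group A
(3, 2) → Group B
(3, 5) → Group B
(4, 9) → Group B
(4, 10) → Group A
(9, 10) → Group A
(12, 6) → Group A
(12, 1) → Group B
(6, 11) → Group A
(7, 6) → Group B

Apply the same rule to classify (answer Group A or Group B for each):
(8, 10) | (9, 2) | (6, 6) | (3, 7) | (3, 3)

Group A, Group B, Group B, Group B, Group B

'Group A' ⟺ sum ≥ 14.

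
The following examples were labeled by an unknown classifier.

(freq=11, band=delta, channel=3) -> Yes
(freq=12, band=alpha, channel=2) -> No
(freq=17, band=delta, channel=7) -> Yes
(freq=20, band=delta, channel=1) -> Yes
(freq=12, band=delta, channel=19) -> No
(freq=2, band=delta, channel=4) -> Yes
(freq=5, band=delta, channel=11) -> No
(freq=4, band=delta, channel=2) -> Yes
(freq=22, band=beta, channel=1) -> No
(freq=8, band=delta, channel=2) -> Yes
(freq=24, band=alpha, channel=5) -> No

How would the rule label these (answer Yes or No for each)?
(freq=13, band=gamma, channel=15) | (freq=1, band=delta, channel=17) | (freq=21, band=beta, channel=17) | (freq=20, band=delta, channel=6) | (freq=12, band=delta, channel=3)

No, No, No, Yes, Yes

The distinguishing property — band is delta AND channel ≤ 7 — holds for all the 'Yes' cases and none of the 'No' cases.
No: (freq=13, band=gamma, channel=15), since band is gamma, channel = 15.
No: (freq=1, band=delta, channel=17), since band is delta, channel = 17.
No: (freq=21, band=beta, channel=17), since band is beta, channel = 17.
Yes: (freq=20, band=delta, channel=6), since band is delta, channel = 6.
Yes: (freq=12, band=delta, channel=3), since band is delta, channel = 3.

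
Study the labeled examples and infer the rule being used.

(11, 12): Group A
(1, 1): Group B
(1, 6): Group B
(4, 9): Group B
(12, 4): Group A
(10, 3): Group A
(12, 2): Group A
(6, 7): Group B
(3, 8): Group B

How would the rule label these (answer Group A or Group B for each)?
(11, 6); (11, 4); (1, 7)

Group A, Group A, Group B

A rule that fits every label: first ≥ 7 — true of each 'Group A' example, false of each 'Group B' one.
(11, 6) → first 11 → Group A.
(11, 4) → first 11 → Group A.
(1, 7) → first 1 → Group B.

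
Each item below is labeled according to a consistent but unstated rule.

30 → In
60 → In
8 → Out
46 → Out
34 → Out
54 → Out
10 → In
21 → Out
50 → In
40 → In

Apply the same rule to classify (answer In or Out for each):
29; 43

Out, Out

The rule appears to be: multiple of 5.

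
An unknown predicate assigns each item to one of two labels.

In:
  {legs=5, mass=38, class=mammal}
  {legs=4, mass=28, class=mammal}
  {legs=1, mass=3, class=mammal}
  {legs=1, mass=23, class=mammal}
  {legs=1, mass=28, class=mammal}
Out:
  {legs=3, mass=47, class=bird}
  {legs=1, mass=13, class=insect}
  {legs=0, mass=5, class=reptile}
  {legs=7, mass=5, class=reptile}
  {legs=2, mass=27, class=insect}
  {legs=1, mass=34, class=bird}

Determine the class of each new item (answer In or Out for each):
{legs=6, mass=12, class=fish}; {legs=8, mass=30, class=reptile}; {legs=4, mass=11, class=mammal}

The common property of the 'In' items is: class is mammal. No 'Out' item has it.
Out: {legs=6, mass=12, class=fish}, since class is fish. Out: {legs=8, mass=30, class=reptile}, since class is reptile. In: {legs=4, mass=11, class=mammal}, since class is mammal.

Out, Out, In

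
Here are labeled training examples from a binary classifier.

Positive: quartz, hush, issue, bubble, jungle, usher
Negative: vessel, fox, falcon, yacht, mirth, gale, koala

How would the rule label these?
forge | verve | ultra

Negative, Negative, Positive

Rule: contains 'u'. This holds for each 'Positive' example and fails for each 'Negative' one.
forge: no 'u' — does not satisfy this, so Negative. verve: no 'u' — does not satisfy this, so Negative. ultra: has 'u' — satisfies this, so Positive.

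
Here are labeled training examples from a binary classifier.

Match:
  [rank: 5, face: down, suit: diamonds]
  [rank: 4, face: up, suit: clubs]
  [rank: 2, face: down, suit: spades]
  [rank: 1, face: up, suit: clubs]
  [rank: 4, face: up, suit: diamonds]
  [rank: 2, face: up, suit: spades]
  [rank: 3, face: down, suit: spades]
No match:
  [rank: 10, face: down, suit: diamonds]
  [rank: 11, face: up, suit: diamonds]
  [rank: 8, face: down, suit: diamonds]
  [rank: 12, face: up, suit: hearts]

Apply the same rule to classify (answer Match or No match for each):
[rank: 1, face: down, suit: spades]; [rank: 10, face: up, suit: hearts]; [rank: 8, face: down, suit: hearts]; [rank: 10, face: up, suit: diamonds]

Match, No match, No match, No match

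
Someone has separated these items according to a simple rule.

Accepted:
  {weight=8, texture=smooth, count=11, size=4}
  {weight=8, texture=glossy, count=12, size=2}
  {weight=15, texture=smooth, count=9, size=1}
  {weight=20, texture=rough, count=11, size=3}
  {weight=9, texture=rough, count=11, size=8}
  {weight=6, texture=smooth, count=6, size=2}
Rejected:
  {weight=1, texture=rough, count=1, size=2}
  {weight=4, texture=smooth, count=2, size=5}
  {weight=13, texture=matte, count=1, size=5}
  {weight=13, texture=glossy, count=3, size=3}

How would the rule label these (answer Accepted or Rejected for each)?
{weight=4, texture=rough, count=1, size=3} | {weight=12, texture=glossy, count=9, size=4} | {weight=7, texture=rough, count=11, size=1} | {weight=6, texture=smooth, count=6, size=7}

'Accepted' ⟺ count ≥ 6.
{weight=4, texture=rough, count=1, size=3} — count = 1, hence Rejected. {weight=12, texture=glossy, count=9, size=4} — count = 9, hence Accepted. {weight=7, texture=rough, count=11, size=1} — count = 11, hence Accepted. {weight=6, texture=smooth, count=6, size=7} — count = 6, hence Accepted.

Rejected, Accepted, Accepted, Accepted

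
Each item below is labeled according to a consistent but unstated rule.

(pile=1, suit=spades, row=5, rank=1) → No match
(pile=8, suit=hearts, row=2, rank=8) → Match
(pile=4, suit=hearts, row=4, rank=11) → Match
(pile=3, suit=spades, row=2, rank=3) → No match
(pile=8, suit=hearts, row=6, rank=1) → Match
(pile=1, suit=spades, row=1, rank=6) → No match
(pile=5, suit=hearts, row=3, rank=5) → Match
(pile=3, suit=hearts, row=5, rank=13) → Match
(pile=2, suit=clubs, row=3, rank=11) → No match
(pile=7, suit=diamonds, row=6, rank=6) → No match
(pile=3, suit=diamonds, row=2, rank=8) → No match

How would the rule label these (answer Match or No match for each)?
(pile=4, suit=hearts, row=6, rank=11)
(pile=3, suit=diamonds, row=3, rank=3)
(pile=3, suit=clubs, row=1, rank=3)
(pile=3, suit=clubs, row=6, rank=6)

The pattern is that an item is 'Match' exactly when: suit is hearts.
(pile=4, suit=hearts, row=6, rank=11): suit is hearts — fits, so Match. (pile=3, suit=diamonds, row=3, rank=3): suit is diamonds — fails the rule, so No match. (pile=3, suit=clubs, row=1, rank=3): suit is clubs — fails the rule, so No match. (pile=3, suit=clubs, row=6, rank=6): suit is clubs — fails the rule, so No match.

Match, No match, No match, No match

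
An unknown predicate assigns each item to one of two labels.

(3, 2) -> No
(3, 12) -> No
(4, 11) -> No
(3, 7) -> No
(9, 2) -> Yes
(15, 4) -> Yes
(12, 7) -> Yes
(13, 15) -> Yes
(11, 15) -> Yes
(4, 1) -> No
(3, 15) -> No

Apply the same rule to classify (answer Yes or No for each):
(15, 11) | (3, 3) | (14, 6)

The rule appears to be: first ≥ 7.
(15, 11): first 15, checks out → Yes.
(3, 3): first 3, does not pass → No.
(14, 6): first 14, checks out → Yes.

Yes, No, Yes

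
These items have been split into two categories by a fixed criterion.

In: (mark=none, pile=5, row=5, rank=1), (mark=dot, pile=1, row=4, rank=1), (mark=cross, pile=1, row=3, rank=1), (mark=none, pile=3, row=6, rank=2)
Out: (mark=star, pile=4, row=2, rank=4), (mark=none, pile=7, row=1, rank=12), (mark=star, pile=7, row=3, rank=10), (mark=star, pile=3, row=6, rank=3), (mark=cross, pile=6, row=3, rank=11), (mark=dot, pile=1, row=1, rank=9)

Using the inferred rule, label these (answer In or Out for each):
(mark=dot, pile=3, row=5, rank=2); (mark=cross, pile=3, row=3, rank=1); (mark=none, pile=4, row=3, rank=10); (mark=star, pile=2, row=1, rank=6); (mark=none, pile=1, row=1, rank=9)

Rule: rank ≤ 2. This holds for each 'In' example and fails for each 'Out' one.
(mark=dot, pile=3, row=5, rank=2): rank = 2 — satisfies this, so In.
(mark=cross, pile=3, row=3, rank=1): rank = 1 — satisfies this, so In.
(mark=none, pile=4, row=3, rank=10): rank = 10 — does not satisfy this, so Out.
(mark=star, pile=2, row=1, rank=6): rank = 6 — does not satisfy this, so Out.
(mark=none, pile=1, row=1, rank=9): rank = 9 — does not satisfy this, so Out.

In, In, Out, Out, Out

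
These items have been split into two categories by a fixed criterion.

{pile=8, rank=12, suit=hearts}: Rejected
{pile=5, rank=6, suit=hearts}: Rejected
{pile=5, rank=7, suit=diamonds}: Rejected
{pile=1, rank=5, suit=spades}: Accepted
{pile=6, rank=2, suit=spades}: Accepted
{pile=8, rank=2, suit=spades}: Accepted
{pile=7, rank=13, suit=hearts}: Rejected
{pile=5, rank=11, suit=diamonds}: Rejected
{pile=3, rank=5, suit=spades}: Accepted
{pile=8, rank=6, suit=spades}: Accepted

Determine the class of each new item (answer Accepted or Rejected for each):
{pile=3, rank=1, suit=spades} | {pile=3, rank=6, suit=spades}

Accepted, Accepted

Comparing the two groups points to one rule — suit is spades.
Accepted: {pile=3, rank=1, suit=spades}, since suit is spades.
Accepted: {pile=3, rank=6, suit=spades}, since suit is spades.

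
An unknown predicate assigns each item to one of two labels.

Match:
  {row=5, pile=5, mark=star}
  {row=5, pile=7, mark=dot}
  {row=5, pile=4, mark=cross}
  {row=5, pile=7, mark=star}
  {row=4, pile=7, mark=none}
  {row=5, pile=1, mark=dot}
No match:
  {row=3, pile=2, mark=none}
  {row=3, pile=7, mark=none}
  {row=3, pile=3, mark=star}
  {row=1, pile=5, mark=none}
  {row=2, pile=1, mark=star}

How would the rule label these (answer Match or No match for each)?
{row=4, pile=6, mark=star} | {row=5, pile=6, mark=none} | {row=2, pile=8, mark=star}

Match, Match, No match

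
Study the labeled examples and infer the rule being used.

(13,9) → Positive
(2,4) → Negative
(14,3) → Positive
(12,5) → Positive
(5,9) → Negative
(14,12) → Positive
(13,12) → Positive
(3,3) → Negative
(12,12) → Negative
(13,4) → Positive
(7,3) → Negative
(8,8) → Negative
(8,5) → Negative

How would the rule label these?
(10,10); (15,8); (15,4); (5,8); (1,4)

The simplest hypothesis consistent with all the labels is: first > second AND sum ≥ 14.

Negative, Positive, Positive, Negative, Negative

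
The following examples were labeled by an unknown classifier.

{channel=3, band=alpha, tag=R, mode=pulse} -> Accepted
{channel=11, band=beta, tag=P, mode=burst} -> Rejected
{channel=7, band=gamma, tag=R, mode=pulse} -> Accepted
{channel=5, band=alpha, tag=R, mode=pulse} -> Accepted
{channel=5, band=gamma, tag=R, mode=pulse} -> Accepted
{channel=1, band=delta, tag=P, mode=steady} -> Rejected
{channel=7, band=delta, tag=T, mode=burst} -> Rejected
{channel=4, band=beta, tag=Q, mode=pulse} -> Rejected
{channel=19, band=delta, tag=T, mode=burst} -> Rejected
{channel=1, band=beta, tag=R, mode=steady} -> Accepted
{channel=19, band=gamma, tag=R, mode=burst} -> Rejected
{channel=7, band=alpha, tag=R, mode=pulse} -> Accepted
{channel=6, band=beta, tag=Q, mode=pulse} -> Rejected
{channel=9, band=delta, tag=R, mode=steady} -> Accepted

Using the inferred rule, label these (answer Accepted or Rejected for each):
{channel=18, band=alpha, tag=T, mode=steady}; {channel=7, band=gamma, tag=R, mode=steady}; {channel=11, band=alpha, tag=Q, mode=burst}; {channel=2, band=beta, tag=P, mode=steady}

Rejected, Accepted, Rejected, Rejected

Every 'Accepted' example satisfies: tag is R AND channel ≤ 9. None of the 'Rejected' examples do.
Rejected: {channel=18, band=alpha, tag=T, mode=steady}, since tag is T, channel = 18.
Accepted: {channel=7, band=gamma, tag=R, mode=steady}, since tag is R, channel = 7.
Rejected: {channel=11, band=alpha, tag=Q, mode=burst}, since tag is Q, channel = 11.
Rejected: {channel=2, band=beta, tag=P, mode=steady}, since tag is P, channel = 2.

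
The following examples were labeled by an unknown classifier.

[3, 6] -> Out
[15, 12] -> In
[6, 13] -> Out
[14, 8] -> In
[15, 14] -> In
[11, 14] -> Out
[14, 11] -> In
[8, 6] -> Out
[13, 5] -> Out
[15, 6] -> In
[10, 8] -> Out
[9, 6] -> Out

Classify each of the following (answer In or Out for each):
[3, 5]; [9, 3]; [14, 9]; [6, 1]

The rule appears to be: first ≥ 14.
[3, 5] → first 3 → Out. [9, 3] → first 9 → Out. [14, 9] → first 14 → In. [6, 1] → first 6 → Out.

Out, Out, In, Out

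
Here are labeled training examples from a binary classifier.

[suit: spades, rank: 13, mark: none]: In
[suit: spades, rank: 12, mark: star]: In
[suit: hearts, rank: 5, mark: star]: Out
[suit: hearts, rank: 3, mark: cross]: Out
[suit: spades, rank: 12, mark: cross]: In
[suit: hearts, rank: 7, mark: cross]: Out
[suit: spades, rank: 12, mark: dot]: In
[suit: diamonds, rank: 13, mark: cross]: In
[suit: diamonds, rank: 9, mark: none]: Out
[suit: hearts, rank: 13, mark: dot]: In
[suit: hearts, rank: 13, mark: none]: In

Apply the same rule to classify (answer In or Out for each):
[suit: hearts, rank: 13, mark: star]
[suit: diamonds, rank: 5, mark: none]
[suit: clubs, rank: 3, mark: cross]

In, Out, Out

The common property of the 'In' items is: rank ≥ 12. No 'Out' item has it.
[suit: hearts, rank: 13, mark: star] → rank = 13 → In. [suit: diamonds, rank: 5, mark: none] → rank = 5 → Out. [suit: clubs, rank: 3, mark: cross] → rank = 3 → Out.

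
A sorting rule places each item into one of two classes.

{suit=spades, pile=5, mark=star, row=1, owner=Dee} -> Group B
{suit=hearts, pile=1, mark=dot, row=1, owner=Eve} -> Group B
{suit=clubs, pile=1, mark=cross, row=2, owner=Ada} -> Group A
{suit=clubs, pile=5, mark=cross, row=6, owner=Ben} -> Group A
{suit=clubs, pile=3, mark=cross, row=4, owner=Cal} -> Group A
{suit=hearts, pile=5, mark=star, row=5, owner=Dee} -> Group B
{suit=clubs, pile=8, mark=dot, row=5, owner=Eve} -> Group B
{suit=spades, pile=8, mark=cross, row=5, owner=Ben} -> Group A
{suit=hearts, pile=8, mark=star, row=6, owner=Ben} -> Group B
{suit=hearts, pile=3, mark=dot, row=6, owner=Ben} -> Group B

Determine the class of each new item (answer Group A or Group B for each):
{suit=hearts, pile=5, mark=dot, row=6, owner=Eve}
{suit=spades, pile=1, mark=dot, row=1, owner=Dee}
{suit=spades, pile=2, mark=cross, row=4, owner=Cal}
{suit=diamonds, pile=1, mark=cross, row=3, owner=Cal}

Group B, Group B, Group A, Group A

A rule that fits every label: mark is cross — true of each 'Group A' example, false of each 'Group B' one.
{suit=hearts, pile=5, mark=dot, row=6, owner=Eve} — mark is dot, hence Group B.
{suit=spades, pile=1, mark=dot, row=1, owner=Dee} — mark is dot, hence Group B.
{suit=spades, pile=2, mark=cross, row=4, owner=Cal} — mark is cross, hence Group A.
{suit=diamonds, pile=1, mark=cross, row=3, owner=Cal} — mark is cross, hence Group A.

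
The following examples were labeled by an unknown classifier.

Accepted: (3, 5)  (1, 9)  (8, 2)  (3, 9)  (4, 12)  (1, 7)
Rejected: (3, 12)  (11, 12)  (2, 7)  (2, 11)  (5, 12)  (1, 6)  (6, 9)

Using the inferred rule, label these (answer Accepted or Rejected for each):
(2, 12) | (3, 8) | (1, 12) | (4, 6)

Accepted, Rejected, Rejected, Accepted

The common property of the 'Accepted' items is: sum is even. No 'Rejected' item has it.
(2, 12) — 2+12 = 14, hence Accepted. (3, 8) — 3+8 = 11, hence Rejected. (1, 12) — 1+12 = 13, hence Rejected. (4, 6) — 4+6 = 10, hence Accepted.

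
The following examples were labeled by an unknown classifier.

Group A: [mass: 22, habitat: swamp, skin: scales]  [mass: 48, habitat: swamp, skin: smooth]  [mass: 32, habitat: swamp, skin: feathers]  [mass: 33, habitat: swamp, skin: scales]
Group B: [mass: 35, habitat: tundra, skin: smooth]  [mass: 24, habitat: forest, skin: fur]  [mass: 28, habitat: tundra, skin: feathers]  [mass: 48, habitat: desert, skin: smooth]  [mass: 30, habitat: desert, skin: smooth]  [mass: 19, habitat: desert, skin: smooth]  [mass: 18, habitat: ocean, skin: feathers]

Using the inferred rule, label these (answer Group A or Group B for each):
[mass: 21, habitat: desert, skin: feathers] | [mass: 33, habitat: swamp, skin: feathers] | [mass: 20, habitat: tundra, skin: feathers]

Group B, Group A, Group B

Checking candidate rules against both groups, what survives is: habitat is swamp.
Group B: [mass: 21, habitat: desert, skin: feathers], since habitat is desert. Group A: [mass: 33, habitat: swamp, skin: feathers], since habitat is swamp. Group B: [mass: 20, habitat: tundra, skin: feathers], since habitat is tundra.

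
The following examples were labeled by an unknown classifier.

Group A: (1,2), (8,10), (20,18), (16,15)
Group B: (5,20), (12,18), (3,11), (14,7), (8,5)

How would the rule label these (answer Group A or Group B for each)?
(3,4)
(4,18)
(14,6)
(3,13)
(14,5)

The common property of the 'Group A' items is: |first − second| ≤ 2. No 'Group B' item has it.
(3,4): |3−4| = 1, fits → Group A. (4,18): |4−18| = 14, fails this test → Group B. (14,6): |14−6| = 8, fails this test → Group B. (3,13): |3−13| = 10, fails this test → Group B. (14,5): |14−5| = 9, fails this test → Group B.

Group A, Group B, Group B, Group B, Group B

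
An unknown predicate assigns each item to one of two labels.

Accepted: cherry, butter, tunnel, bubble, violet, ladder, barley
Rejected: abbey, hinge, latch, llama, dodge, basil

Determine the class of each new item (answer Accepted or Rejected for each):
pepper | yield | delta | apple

Every 'Accepted' example satisfies: even length. None of the 'Rejected' examples do.
pepper: Accepted (length 6). yield: Rejected (length 5). delta: Rejected (length 5). apple: Rejected (length 5).

Accepted, Rejected, Rejected, Rejected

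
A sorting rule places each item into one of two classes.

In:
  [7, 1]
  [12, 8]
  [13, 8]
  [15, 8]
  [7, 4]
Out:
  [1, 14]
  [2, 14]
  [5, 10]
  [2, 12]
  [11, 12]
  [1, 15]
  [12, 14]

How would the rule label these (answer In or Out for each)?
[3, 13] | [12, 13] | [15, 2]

Out, Out, In

The pattern is that an item is 'In' exactly when: first > second.
[3, 13] → 3 < 13 → Out.
[12, 13] → 12 < 13 → Out.
[15, 2] → 15 > 2 → In.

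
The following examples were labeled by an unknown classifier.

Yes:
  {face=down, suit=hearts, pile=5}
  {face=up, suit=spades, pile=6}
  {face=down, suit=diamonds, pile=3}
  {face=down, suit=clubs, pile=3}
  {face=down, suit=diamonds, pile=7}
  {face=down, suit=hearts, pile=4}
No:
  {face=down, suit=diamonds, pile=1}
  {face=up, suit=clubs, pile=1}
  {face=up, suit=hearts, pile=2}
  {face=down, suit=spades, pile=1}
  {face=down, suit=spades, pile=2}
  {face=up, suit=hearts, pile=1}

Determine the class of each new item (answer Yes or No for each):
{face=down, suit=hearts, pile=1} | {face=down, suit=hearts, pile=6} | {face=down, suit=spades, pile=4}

The distinguishing property — pile ≥ 3 — holds for all the 'Yes' cases and none of the 'No' cases.
No: {face=down, suit=hearts, pile=1}, since pile = 1. Yes: {face=down, suit=hearts, pile=6}, since pile = 6. Yes: {face=down, suit=spades, pile=4}, since pile = 4.

No, Yes, Yes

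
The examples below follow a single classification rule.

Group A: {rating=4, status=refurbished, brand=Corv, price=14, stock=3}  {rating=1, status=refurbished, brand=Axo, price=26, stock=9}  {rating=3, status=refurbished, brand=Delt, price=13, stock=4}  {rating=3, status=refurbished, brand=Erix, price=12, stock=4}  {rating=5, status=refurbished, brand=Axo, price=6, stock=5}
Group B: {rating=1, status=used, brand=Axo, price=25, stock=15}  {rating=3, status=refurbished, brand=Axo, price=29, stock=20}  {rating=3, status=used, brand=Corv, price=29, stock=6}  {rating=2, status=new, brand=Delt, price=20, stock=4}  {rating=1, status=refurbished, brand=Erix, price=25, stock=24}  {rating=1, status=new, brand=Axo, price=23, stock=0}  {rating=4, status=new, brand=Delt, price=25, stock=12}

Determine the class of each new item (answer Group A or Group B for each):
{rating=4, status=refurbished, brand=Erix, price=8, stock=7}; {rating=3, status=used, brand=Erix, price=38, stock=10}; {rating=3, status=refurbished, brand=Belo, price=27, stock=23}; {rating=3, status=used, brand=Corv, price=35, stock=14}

The distinguishing property — status is refurbished AND stock ≤ 9 — holds for all the 'Group A' cases and none of the 'Group B' cases.

Group A, Group B, Group B, Group B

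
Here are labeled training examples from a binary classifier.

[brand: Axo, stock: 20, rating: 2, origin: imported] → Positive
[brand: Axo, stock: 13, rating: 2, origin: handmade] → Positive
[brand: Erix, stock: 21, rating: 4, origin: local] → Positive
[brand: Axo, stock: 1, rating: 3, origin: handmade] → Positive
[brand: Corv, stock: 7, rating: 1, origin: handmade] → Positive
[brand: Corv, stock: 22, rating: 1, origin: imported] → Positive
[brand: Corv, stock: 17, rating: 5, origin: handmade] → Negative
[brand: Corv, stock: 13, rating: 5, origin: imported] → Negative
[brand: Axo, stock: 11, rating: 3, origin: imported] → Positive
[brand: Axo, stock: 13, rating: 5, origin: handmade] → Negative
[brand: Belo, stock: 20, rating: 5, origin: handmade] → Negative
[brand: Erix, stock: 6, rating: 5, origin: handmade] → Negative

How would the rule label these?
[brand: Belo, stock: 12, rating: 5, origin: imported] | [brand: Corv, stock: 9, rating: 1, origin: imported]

Negative, Positive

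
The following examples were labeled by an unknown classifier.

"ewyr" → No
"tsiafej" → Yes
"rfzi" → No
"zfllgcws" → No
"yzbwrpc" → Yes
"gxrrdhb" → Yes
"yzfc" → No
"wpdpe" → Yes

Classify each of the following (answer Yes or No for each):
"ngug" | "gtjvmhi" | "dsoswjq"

No, Yes, Yes

Rule: odd length. This holds for each 'Yes' example and fails for each 'No' one.
"ngug": No (length 4).
"gtjvmhi": Yes (length 7).
"dsoswjq": Yes (length 7).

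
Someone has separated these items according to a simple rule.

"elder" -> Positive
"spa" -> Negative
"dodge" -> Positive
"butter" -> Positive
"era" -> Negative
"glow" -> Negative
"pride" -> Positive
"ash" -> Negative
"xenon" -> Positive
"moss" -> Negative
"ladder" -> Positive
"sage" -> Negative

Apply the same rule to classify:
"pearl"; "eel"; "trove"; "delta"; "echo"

The simplest hypothesis consistent with all the labels is: length ≥ 5.
"pearl": length 5, satisfies this → Positive. "eel": length 3, fails this test → Negative. "trove": length 5, satisfies this → Positive. "delta": length 5, satisfies this → Positive. "echo": length 4, fails this test → Negative.

Positive, Negative, Positive, Positive, Negative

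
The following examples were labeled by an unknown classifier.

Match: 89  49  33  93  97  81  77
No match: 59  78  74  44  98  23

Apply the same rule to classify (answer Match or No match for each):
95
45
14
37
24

No match, Match, No match, Match, No match

Looking at the examples, the only property every 'Match' case has and every 'No match' case lacks is: ≡ 1 (mod 4).
95 — 95 mod 4 = 3, hence No match. 45 — 45 mod 4 = 1, hence Match. 14 — 14 mod 4 = 2, hence No match. 37 — 37 mod 4 = 1, hence Match. 24 — 24 mod 4 = 0, hence No match.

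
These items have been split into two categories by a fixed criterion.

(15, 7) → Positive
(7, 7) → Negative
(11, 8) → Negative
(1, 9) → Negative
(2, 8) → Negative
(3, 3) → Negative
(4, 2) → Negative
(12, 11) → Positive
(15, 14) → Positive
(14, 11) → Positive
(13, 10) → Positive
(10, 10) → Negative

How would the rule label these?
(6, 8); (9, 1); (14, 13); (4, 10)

Negative, Negative, Positive, Negative

Rule: sum ≥ 22. This holds for each 'Positive' example and fails for each 'Negative' one.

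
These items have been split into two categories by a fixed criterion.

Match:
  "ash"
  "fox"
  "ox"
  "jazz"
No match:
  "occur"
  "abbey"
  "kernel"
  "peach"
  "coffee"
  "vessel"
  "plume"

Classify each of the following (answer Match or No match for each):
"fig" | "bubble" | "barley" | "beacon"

The rule appears to be: length ≤ 4.
Match: "fig", since length 3. No match: "bubble", since length 6. No match: "barley", since length 6. No match: "beacon", since length 6.

Match, No match, No match, No match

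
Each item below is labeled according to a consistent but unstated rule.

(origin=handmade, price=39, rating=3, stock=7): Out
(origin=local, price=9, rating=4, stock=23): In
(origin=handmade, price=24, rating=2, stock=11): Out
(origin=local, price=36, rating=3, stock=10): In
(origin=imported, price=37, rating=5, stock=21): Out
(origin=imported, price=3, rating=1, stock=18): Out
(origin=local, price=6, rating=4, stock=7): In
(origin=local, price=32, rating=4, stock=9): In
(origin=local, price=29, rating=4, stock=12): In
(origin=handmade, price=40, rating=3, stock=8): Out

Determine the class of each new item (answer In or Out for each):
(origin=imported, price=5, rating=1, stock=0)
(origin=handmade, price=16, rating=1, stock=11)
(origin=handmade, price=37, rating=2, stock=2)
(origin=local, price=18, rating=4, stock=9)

The classifier is using: origin is local.
Out: (origin=imported, price=5, rating=1, stock=0), since origin is imported.
Out: (origin=handmade, price=16, rating=1, stock=11), since origin is handmade.
Out: (origin=handmade, price=37, rating=2, stock=2), since origin is handmade.
In: (origin=local, price=18, rating=4, stock=9), since origin is local.

Out, Out, Out, In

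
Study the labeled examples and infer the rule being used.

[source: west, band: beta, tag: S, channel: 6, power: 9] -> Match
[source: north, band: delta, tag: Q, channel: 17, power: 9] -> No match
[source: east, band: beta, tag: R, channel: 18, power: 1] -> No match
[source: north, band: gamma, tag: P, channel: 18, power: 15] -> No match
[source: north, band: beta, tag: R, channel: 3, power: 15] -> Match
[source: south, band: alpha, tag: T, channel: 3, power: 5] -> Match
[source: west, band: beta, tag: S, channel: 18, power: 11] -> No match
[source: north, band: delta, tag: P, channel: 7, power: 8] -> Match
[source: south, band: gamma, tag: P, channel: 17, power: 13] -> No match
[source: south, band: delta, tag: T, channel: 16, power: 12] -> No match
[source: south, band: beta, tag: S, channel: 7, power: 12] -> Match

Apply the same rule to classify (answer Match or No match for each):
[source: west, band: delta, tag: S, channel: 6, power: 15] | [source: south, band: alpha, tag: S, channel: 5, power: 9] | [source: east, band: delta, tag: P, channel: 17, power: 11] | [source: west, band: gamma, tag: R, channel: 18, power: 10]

Match, Match, No match, No match

The simplest hypothesis consistent with all the labels is: channel ≤ 7.
Match: [source: west, band: delta, tag: S, channel: 6, power: 15], since channel = 6. Match: [source: south, band: alpha, tag: S, channel: 5, power: 9], since channel = 5. No match: [source: east, band: delta, tag: P, channel: 17, power: 11], since channel = 17. No match: [source: west, band: gamma, tag: R, channel: 18, power: 10], since channel = 18.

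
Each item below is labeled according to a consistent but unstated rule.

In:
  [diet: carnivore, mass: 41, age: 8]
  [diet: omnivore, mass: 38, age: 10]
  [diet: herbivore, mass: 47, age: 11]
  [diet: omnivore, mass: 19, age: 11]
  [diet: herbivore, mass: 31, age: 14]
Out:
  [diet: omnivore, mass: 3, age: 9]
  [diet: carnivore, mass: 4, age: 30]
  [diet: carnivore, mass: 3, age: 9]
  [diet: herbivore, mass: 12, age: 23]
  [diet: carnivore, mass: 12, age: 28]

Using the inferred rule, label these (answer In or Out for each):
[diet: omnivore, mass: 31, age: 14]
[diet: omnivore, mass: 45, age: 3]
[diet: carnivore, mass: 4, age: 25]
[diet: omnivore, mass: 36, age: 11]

In, In, Out, In

The rule appears to be: mass ≥ 19.
[diet: omnivore, mass: 31, age: 14]: In (mass = 31).
[diet: omnivore, mass: 45, age: 3]: In (mass = 45).
[diet: carnivore, mass: 4, age: 25]: Out (mass = 4).
[diet: omnivore, mass: 36, age: 11]: In (mass = 36).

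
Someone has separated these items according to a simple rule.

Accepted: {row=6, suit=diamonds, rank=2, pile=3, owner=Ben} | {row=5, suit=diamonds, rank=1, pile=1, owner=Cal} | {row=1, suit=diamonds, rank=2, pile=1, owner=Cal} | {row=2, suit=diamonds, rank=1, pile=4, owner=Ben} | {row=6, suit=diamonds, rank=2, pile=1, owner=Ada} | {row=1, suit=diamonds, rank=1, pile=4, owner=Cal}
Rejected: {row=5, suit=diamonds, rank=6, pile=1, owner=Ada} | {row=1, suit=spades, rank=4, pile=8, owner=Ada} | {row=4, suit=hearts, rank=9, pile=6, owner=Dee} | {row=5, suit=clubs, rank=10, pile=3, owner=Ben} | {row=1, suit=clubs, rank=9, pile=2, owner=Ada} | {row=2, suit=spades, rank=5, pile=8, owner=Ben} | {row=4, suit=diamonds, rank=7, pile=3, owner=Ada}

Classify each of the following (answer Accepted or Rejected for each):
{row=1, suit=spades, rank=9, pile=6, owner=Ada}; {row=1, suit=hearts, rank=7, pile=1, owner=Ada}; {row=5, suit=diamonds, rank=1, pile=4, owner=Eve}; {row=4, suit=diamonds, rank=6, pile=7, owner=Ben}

A rule that fits every label: rank ≤ 2 — true of each 'Accepted' example, false of each 'Rejected' one.
{row=1, suit=spades, rank=9, pile=6, owner=Ada} → rank = 9 → Rejected. {row=1, suit=hearts, rank=7, pile=1, owner=Ada} → rank = 7 → Rejected. {row=5, suit=diamonds, rank=1, pile=4, owner=Eve} → rank = 1 → Accepted. {row=4, suit=diamonds, rank=6, pile=7, owner=Ben} → rank = 6 → Rejected.

Rejected, Rejected, Accepted, Rejected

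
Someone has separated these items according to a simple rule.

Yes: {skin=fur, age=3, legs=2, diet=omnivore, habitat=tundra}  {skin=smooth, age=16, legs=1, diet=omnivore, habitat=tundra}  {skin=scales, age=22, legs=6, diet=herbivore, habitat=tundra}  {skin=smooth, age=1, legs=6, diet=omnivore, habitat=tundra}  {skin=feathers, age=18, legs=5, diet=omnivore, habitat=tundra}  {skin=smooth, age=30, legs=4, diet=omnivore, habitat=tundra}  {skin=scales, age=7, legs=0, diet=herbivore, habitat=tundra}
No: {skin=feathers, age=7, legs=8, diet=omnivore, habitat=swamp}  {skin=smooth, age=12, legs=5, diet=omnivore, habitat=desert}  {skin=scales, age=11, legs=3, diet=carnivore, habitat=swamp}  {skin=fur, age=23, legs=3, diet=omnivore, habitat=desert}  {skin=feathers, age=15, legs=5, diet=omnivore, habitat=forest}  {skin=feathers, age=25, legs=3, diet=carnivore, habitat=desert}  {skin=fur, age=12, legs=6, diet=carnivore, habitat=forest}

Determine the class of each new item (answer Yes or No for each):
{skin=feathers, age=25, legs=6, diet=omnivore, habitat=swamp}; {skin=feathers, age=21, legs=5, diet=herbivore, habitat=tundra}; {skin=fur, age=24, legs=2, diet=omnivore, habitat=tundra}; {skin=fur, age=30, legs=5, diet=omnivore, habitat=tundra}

No, Yes, Yes, Yes

The simplest hypothesis consistent with all the labels is: habitat is tundra.
{skin=feathers, age=25, legs=6, diet=omnivore, habitat=swamp} → habitat is swamp → No. {skin=feathers, age=21, legs=5, diet=herbivore, habitat=tundra} → habitat is tundra → Yes. {skin=fur, age=24, legs=2, diet=omnivore, habitat=tundra} → habitat is tundra → Yes. {skin=fur, age=30, legs=5, diet=omnivore, habitat=tundra} → habitat is tundra → Yes.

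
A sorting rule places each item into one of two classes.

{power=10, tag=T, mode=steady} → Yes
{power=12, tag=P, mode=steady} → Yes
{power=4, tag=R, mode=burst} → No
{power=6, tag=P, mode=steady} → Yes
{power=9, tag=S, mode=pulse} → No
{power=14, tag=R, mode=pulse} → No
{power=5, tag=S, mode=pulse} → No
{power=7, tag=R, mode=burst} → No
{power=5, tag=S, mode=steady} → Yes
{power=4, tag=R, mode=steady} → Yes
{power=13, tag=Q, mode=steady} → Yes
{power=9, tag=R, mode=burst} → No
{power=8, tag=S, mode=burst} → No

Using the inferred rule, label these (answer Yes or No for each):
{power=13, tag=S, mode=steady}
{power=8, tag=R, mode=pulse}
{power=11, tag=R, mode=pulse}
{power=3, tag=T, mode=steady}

Yes, No, No, Yes

One predicate separates the groups cleanly: mode is steady.
{power=13, tag=S, mode=steady} — mode is steady, hence Yes. {power=8, tag=R, mode=pulse} — mode is pulse, hence No. {power=11, tag=R, mode=pulse} — mode is pulse, hence No. {power=3, tag=T, mode=steady} — mode is steady, hence Yes.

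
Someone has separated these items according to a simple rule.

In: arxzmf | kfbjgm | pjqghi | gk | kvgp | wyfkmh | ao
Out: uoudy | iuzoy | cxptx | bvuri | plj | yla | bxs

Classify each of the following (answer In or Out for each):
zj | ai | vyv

In, In, Out

One predicate separates the groups cleanly: even length.
zj: In (length 2).
ai: In (length 2).
vyv: Out (length 3).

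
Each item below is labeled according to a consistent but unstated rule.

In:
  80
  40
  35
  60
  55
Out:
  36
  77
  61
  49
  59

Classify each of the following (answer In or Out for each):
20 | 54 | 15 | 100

In, Out, In, In

The rule appears to be: multiple of 5.
20 — 20 = 5·4, hence In. 54 — 54 = 5·10 + 4, hence Out. 15 — 15 = 5·3, hence In. 100 — 100 = 5·20, hence In.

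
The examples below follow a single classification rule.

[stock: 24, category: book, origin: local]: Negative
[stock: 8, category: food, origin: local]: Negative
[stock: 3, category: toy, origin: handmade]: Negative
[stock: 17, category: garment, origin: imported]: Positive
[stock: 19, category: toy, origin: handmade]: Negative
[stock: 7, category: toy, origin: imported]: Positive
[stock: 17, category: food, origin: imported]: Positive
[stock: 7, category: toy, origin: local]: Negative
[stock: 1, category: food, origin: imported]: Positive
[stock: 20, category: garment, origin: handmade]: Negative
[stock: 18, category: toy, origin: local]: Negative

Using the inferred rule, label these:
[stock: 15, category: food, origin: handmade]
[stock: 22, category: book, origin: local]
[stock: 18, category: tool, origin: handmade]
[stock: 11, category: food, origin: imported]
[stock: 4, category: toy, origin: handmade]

Negative, Negative, Negative, Positive, Negative

Checking candidate rules against both groups, what survives is: origin is imported.
[stock: 15, category: food, origin: handmade] → origin is handmade → Negative.
[stock: 22, category: book, origin: local] → origin is local → Negative.
[stock: 18, category: tool, origin: handmade] → origin is handmade → Negative.
[stock: 11, category: food, origin: imported] → origin is imported → Positive.
[stock: 4, category: toy, origin: handmade] → origin is handmade → Negative.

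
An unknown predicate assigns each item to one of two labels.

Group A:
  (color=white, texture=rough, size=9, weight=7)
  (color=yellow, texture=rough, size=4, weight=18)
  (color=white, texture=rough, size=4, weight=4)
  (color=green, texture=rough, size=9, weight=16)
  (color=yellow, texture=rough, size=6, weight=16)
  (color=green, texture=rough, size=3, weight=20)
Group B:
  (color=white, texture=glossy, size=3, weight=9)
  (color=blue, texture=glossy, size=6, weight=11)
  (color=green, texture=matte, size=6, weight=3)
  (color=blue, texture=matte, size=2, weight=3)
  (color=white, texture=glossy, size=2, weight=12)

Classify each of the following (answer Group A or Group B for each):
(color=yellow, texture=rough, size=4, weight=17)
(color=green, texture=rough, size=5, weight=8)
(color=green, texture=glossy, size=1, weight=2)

Looking at the examples, the only property every 'Group A' case has and every 'Group B' case lacks is: texture is rough.
(color=yellow, texture=rough, size=4, weight=17) — texture is rough, hence Group A.
(color=green, texture=rough, size=5, weight=8) — texture is rough, hence Group A.
(color=green, texture=glossy, size=1, weight=2) — texture is glossy, hence Group B.

Group A, Group A, Group B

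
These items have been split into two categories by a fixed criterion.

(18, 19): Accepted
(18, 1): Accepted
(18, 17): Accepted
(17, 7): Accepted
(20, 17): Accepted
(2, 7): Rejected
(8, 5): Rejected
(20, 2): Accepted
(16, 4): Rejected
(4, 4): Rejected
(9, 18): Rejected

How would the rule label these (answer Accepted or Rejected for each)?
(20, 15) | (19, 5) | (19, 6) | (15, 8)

Accepted, Accepted, Accepted, Rejected

The common property of the 'Accepted' items is: first ≥ 17. No 'Rejected' item has it.
Accepted: (20, 15), since first 20.
Accepted: (19, 5), since first 19.
Accepted: (19, 6), since first 19.
Rejected: (15, 8), since first 15.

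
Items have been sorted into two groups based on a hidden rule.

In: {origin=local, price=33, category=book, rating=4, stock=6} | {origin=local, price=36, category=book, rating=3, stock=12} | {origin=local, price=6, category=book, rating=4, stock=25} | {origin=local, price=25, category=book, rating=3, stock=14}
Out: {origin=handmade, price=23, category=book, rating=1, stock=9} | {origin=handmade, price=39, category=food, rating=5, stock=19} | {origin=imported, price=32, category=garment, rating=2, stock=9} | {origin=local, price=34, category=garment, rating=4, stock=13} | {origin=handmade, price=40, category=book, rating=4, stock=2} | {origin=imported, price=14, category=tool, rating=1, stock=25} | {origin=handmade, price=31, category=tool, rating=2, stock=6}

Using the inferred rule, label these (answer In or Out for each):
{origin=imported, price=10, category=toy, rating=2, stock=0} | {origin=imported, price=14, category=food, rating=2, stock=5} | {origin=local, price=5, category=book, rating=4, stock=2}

Out, Out, In

Rule: origin is local AND category is book. This holds for each 'In' example and fails for each 'Out' one.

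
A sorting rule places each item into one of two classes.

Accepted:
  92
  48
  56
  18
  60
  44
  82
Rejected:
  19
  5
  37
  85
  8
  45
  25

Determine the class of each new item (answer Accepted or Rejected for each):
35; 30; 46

Rule: even AND at least 18. This holds for each 'Accepted' example and fails for each 'Rejected' one.
35: Rejected (35 is odd, 35 ≥ 18).
30: Accepted (30 is even, 30 ≥ 18).
46: Accepted (46 is even, 46 ≥ 18).

Rejected, Accepted, Accepted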